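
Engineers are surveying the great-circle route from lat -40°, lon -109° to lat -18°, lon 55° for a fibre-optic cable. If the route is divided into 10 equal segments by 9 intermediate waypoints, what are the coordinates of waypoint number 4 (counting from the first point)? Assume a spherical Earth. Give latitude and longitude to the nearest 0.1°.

From cos δ = sin φ₁ sin φ₂ + cos φ₁ cos φ₂ cos Δλ, the central angle is δ ≈ 2.096 rad (120.1°).
Interpolate at f = 4/10 with slerp weights a = sin((1−f)δ)/sin δ ≈ 1.100, b = sin(fδ)/sin δ ≈ 0.860.
p = a·p₁ + b·p₂ ≈ (0.195, -0.127, -0.973); φ = arcsin(p_z) ≈ -76.56°, λ = atan2(p_y, p_x) ≈ -33.10°.

≈ lat -76.6°, lon -33.1°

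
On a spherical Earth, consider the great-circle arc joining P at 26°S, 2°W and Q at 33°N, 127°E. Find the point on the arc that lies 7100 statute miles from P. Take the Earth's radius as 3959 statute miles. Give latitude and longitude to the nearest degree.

≈ 25°N, 91°E

Write both endpoints as unit vectors p₁, p₂ with components (cos φ cos λ, cos φ sin λ, sin φ).
The central angle between the endpoints is δ = arccos(p₁·p₂) ≈ 2.365 rad (135.5°). The total great-circle distance is δ·R ≈ 2.365 × 3959 ≈ 9362 mi, so the target fraction is f = 7100/9362 ≈ 0.758.
Interpolate at f ≈ 0.758 with slerp weights a = sin((1−f)δ)/sin δ ≈ 0.771, b = sin(fδ)/sin δ ≈ 1.391.
p = a·p₁ + b·p₂ ≈ (-0.009, 0.908, 0.420); φ = arcsin(p_z) ≈ 24.81°, λ = atan2(p_y, p_x) ≈ 90.59°.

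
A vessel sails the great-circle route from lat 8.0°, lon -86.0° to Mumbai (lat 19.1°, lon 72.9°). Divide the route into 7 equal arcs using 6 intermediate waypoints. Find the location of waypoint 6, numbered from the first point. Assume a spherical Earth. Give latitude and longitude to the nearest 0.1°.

≈ lat 34.4°, lon 57.0°

The haversine formula gives a central angle δ ≈ 2.545 rad (145.8°) between the endpoints.
Interpolate at f = 6/7 with slerp weights a = sin((1−f)δ)/sin δ ≈ 0.633, b = sin(fδ)/sin δ ≈ 1.459.
p = a·p₁ + b·p₂ ≈ (0.449, 0.692, 0.565); φ = arcsin(p_z) ≈ 34.44°, λ = atan2(p_y, p_x) ≈ 57.01°.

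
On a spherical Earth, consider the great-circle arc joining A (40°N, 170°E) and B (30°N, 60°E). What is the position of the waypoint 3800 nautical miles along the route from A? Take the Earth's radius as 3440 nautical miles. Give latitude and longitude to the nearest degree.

Write both endpoints as unit vectors p₁, p₂ with components (cos φ cos λ, cos φ sin λ, sin φ).
The central angle between the endpoints is δ = arccos(p₁·p₂) ≈ 1.476 rad (84.6°). The total great-circle distance is δ·R ≈ 1.476 × 3440 ≈ 5078 nmi, so the target fraction is f = 3800/5078 ≈ 0.748.
Interpolate at f ≈ 0.748 with slerp weights a = sin((1−f)δ)/sin δ ≈ 0.365, b = sin(fδ)/sin δ ≈ 0.897.
p = a·p₁ + b·p₂ ≈ (0.113, 0.721, 0.683); φ = arcsin(p_z) ≈ 43.08°, λ = atan2(p_y, p_x) ≈ 81.06°.

≈ (43°N, 81°E)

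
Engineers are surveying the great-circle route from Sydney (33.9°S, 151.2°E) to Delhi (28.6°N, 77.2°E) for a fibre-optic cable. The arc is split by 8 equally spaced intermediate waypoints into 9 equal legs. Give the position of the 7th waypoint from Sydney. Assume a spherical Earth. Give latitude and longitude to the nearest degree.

≈ 15°N, 94°E

Write both endpoints as unit vectors p₁, p₂ with components (cos φ cos λ, cos φ sin λ, sin φ).
The central angle between the endpoints is δ = arccos(p₁·p₂) ≈ 1.637 rad (93.8°).
Interpolate at f = 7/9 with slerp weights a = sin((1−f)δ)/sin δ ≈ 0.357, b = sin(fδ)/sin δ ≈ 0.958.
p = a·p₁ + b·p₂ ≈ (-0.073, 0.963, 0.260); φ = arcsin(p_z) ≈ 15.06°, λ = atan2(p_y, p_x) ≈ 94.33°.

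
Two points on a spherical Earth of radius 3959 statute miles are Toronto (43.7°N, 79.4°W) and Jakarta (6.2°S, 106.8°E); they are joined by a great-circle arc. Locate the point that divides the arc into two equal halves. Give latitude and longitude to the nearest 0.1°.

≈ (63.8°N, 122.6°E)

Convert each endpoint to a unit vector on the sphere (x = cos φ cos λ, y = cos φ sin λ, z = sin φ).
The central angle between the endpoints is δ = arccos(p₁·p₂) ≈ 2.480 rad (142.1°).
Interpolate at f = 1/2 with slerp weights a = sin((1−f)δ)/sin δ ≈ 1.540, b = sin(fδ)/sin δ ≈ 1.540.
p = a·p₁ + b·p₂ ≈ (-0.238, 0.371, 0.898); φ = arcsin(p_z) ≈ 63.84°, λ = atan2(p_y, p_x) ≈ 122.63°.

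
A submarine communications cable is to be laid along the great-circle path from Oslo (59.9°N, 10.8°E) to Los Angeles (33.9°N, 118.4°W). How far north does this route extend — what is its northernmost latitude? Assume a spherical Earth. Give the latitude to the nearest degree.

The great circle lies in the plane with unit normal n̂ = (p₁ × p₂)/|p₁ × p₂|.
Here n̂_z ≈ -0.331; the vertex latitude is φ_max = arccos|n̂_z| ≈ 70.7°.

≈ 71°N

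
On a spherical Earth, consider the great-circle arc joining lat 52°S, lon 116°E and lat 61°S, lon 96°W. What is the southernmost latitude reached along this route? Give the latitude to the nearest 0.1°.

The great circle lies in the plane with unit normal n̂ = (p₁ × p₂)/|p₁ × p₂|.
Here n̂_z ≈ +0.176; the vertex latitude is φ_max = arccos|n̂_z| ≈ 79.9°.

≈ 79.9°S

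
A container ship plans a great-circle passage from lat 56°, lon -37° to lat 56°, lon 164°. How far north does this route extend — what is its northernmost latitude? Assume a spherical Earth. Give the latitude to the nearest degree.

≈ 83°

The great circle lies in the plane with unit normal n̂ = (p₁ × p₂)/|p₁ × p₂|.
Here n̂_z ≈ -0.122; the vertex latitude is φ_max = arccos|n̂_z| ≈ 83.0°.
Check via Clairaut: cos φ_max = |cos φ₁| · sin C = cos(56.0°)·sin(12.6°) ≈ 0.122, again giving ≈ 83.0°.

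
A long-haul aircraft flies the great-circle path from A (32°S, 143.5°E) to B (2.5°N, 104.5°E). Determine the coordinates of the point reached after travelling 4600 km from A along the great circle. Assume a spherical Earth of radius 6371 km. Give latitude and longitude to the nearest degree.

≈ (4°S, 111°E)

From cos δ = sin φ₁ sin φ₂ + cos φ₁ cos φ₂ cos Δλ, the central angle is δ ≈ 0.882 rad (50.6°). The total great-circle distance is δ·R ≈ 0.882 × 6371 ≈ 5622 km, so the target fraction is f = 4600/5622 ≈ 0.818.
Interpolate at f ≈ 0.818 with slerp weights a = sin((1−f)δ)/sin δ ≈ 0.207, b = sin(fδ)/sin δ ≈ 0.856.
p = a·p₁ + b·p₂ ≈ (-0.355, 0.932, -0.072); φ = arcsin(p_z) ≈ -4.14°, λ = atan2(p_y, p_x) ≈ 110.85°.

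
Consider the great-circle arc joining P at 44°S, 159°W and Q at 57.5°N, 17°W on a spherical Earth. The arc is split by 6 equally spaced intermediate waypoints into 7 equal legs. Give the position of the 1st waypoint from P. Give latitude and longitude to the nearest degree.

Write both endpoints as unit vectors p₁, p₂ with components (cos φ cos λ, cos φ sin λ, sin φ).
The central angle between the endpoints is δ = arccos(p₁·p₂) ≈ 2.669 rad (152.9°).
Interpolate at f = 1/7 with slerp weights a = sin((1−f)δ)/sin δ ≈ 1.656, b = sin(fδ)/sin δ ≈ 0.818.
p = a·p₁ + b·p₂ ≈ (-0.692, -0.555, -0.461); φ = arcsin(p_z) ≈ -27.45°, λ = atan2(p_y, p_x) ≈ -141.25°.

≈ 27°S, 141°W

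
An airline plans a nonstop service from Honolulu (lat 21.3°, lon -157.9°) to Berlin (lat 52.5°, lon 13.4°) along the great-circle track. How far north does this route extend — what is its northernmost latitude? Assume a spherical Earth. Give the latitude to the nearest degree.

The great circle lies in the plane with unit normal n̂ = (p₁ × p₂)/|p₁ × p₂|.
Here n̂_z ≈ +0.089; the vertex latitude is φ_max = arccos|n̂_z| ≈ 84.9°.
Check via Clairaut: cos φ_max = |cos φ₁| · sin C = cos(21.3°)·sin(5.5°) ≈ 0.089, again giving ≈ 84.9°.

≈ 85°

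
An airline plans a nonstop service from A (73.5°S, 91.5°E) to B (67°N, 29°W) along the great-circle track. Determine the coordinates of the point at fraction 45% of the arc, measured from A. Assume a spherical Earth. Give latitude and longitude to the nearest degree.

≈ (14°S, 18°E)

From cos δ = sin φ₁ sin φ₂ + cos φ₁ cos φ₂ cos Δλ, the central angle is δ ≈ 2.790 rad (159.9°).
Interpolate at f = 0.45 with slerp weights a = sin((1−f)δ)/sin δ ≈ 2.904, b = sin(fδ)/sin δ ≈ 2.763.
p = a·p₁ + b·p₂ ≈ (0.923, 0.301, -0.241); φ = arcsin(p_z) ≈ -13.96°, λ = atan2(p_y, p_x) ≈ 18.08°.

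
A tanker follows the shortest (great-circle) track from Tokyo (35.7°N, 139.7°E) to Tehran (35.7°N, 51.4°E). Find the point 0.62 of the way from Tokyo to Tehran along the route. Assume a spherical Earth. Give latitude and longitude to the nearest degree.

Write both endpoints as unit vectors p₁, p₂ with components (cos φ cos λ, cos φ sin λ, sin φ).
The central angle between the endpoints is δ = arccos(p₁·p₂) ≈ 1.202 rad (68.9°).
Interpolate at f = 0.62 with slerp weights a = sin((1−f)δ)/sin δ ≈ 0.473, b = sin(fδ)/sin δ ≈ 0.727.
p = a·p₁ + b·p₂ ≈ (0.075, 0.710, 0.700); φ = arcsin(p_z) ≈ 44.45°, λ = atan2(p_y, p_x) ≈ 83.93°.

≈ 44°N, 84°E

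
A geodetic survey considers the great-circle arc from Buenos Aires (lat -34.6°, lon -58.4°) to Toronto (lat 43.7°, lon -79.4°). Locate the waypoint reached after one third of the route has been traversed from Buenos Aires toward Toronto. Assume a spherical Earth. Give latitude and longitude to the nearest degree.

Convert each endpoint to a unit vector on the sphere (x = cos φ cos λ, y = cos φ sin λ, z = sin φ).
The central angle between the endpoints is δ = arccos(p₁·p₂) ≈ 1.407 rad (80.6°).
Interpolate at f = 1/3 with slerp weights a = sin((1−f)δ)/sin δ ≈ 0.817, b = sin(fδ)/sin δ ≈ 0.458.
p = a·p₁ + b·p₂ ≈ (0.413, -0.898, -0.148); φ = arcsin(p_z) ≈ -8.49°, λ = atan2(p_y, p_x) ≈ -65.29°.

≈ lat -8°, lon -65°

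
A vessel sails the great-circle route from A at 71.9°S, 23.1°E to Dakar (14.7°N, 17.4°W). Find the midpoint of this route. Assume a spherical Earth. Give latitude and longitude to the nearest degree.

≈ 30°S, 8°W

From cos δ = sin φ₁ sin φ₂ + cos φ₁ cos φ₂ cos Δλ, the central angle is δ ≈ 1.583 rad (90.7°).
Interpolate at f = 1/2 with slerp weights a = sin((1−f)δ)/sin δ ≈ 0.712, b = sin(fδ)/sin δ ≈ 0.712.
p = a·p₁ + b·p₂ ≈ (0.860, -0.119, -0.496); φ = arcsin(p_z) ≈ -29.73°, λ = atan2(p_y, p_x) ≈ -7.88°.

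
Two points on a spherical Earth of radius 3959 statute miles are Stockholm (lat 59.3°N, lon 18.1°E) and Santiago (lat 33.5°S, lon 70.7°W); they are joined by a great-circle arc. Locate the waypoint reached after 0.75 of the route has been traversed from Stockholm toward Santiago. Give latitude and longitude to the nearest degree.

≈ lat 8°S, lon 54°W

Write both endpoints as unit vectors p₁, p₂ with components (cos φ cos λ, cos φ sin λ, sin φ).
The central angle between the endpoints is δ = arccos(p₁·p₂) ≈ 2.055 rad (117.8°).
Interpolate at f = 0.75 with slerp weights a = sin((1−f)δ)/sin δ ≈ 0.555, b = sin(fδ)/sin δ ≈ 1.130.
p = a·p₁ + b·p₂ ≈ (0.581, -0.801, -0.146); φ = arcsin(p_z) ≈ -8.39°, λ = atan2(p_y, p_x) ≈ -54.05°.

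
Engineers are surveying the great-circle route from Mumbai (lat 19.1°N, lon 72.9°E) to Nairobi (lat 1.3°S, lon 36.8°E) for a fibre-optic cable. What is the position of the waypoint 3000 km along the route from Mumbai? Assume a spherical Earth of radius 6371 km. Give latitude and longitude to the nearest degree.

Convert each endpoint to a unit vector on the sphere (x = cos φ cos λ, y = cos φ sin λ, z = sin φ).
The central angle between the endpoints is δ = arccos(p₁·p₂) ≈ 0.714 rad (40.9°). The total great-circle distance is δ·R ≈ 0.714 × 6371 ≈ 4548 km, so the target fraction is f = 3000/4548 ≈ 0.660.
Interpolate at f ≈ 0.660 with slerp weights a = sin((1−f)δ)/sin δ ≈ 0.367, b = sin(fδ)/sin δ ≈ 0.693.
p = a·p₁ + b·p₂ ≈ (0.657, 0.747, 0.104); φ = arcsin(p_z) ≈ 6.00°, λ = atan2(p_y, p_x) ≈ 48.67°.

≈ lat 6°N, lon 49°E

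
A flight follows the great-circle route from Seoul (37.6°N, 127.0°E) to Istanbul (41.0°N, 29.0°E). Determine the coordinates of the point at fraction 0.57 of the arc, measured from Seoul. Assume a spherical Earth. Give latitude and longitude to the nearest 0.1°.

Write both endpoints as unit vectors p₁, p₂ with components (cos φ cos λ, cos φ sin λ, sin φ).
The central angle between the endpoints is δ = arccos(p₁·p₂) ≈ 1.248 rad (71.5°).
Interpolate at f = 0.57 with slerp weights a = sin((1−f)δ)/sin δ ≈ 0.539, b = sin(fδ)/sin δ ≈ 0.688.
p = a·p₁ + b·p₂ ≈ (0.197, 0.593, 0.781); φ = arcsin(p_z) ≈ 51.32°, λ = atan2(p_y, p_x) ≈ 71.59°.

≈ (51.3°N, 71.6°E)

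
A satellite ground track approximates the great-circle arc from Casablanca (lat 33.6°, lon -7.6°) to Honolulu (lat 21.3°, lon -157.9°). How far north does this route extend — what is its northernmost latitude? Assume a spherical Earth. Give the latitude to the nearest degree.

The great circle lies in the plane with unit normal n̂ = (p₁ × p₂)/|p₁ × p₂|.
Here n̂_z ≈ -0.436; the vertex latitude is φ_max = arccos|n̂_z| ≈ 64.1°.
Check via Clairaut: cos φ_max = |cos φ₁| · sin C = cos(33.6°)·sin(31.6°) ≈ 0.436, again giving ≈ 64.1°.

≈ 64°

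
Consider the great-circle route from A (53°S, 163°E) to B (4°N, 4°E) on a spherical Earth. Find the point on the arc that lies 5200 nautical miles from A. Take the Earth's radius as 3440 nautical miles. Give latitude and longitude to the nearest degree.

≈ (36°S, 17°E)

Convert each endpoint to a unit vector on the sphere (x = cos φ cos λ, y = cos φ sin λ, z = sin φ).
The central angle between the endpoints is δ = arccos(p₁·p₂) ≈ 2.235 rad (128.0°). The total great-circle distance is δ·R ≈ 2.235 × 3440 ≈ 7687 nmi, so the target fraction is f = 5200/7687 ≈ 0.676.
Interpolate at f ≈ 0.676 with slerp weights a = sin((1−f)δ)/sin δ ≈ 0.840, b = sin(fδ)/sin δ ≈ 1.267.
p = a·p₁ + b·p₂ ≈ (0.778, 0.236, -0.583); φ = arcsin(p_z) ≈ -35.63°, λ = atan2(p_y, p_x) ≈ 16.88°.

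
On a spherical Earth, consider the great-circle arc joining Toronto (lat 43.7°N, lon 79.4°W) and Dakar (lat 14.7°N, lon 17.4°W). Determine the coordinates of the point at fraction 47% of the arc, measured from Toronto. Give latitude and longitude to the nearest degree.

≈ lat 34°N, lon 45°W

Write both endpoints as unit vectors p₁, p₂ with components (cos φ cos λ, cos φ sin λ, sin φ).
The central angle between the endpoints is δ = arccos(p₁·p₂) ≈ 1.043 rad (59.8°).
Interpolate at f = 0.47 with slerp weights a = sin((1−f)δ)/sin δ ≈ 0.608, b = sin(fδ)/sin δ ≈ 0.545.
p = a·p₁ + b·p₂ ≈ (0.584, -0.590, 0.558); φ = arcsin(p_z) ≈ 33.93°, λ = atan2(p_y, p_x) ≈ -45.28°.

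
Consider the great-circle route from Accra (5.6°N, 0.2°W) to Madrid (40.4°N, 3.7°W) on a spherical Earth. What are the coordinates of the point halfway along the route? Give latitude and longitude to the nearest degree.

Convert each endpoint to a unit vector on the sphere (x = cos φ cos λ, y = cos φ sin λ, z = sin φ).
The central angle between the endpoints is δ = arccos(p₁·p₂) ≈ 0.610 rad (34.9°).
Interpolate at f = 1/2 with slerp weights a = sin((1−f)δ)/sin δ ≈ 0.524, b = sin(fδ)/sin δ ≈ 0.524.
p = a·p₁ + b·p₂ ≈ (0.920, -0.028, 0.391); φ = arcsin(p_z) ≈ 23.01°, λ = atan2(p_y, p_x) ≈ -1.72°.

≈ 23°N, 2°W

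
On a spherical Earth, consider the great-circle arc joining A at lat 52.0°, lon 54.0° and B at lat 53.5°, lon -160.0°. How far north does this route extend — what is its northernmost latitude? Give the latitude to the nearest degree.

The great circle lies in the plane with unit normal n̂ = (p₁ × p₂)/|p₁ × p₂|.
Here n̂_z ≈ +0.217; the vertex latitude is φ_max = arccos|n̂_z| ≈ 77.5°.
Check via Clairaut: cos φ_max = |cos φ₁| · sin C = cos(52.0°)·sin(20.6°) ≈ 0.217, again giving ≈ 77.5°.

≈ 77°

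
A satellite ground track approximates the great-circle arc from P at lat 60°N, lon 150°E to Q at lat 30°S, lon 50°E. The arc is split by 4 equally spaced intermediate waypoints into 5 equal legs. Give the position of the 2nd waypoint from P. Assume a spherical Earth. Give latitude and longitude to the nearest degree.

The haversine formula gives a central angle δ ≈ 2.104 rad (120.5°) between the endpoints.
Interpolate at f = 2/5 with slerp weights a = sin((1−f)δ)/sin δ ≈ 1.106, b = sin(fδ)/sin δ ≈ 0.866.
p = a·p₁ + b·p₂ ≈ (0.003, 0.851, 0.525); φ = arcsin(p_z) ≈ 31.68°, λ = atan2(p_y, p_x) ≈ 89.80°.

≈ lat 32°N, lon 90°E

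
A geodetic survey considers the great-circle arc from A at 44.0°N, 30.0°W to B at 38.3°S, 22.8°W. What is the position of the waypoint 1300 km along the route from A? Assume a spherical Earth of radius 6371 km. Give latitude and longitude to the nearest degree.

The haversine formula gives a central angle δ ≈ 1.441 rad (82.6°) between the endpoints. The total great-circle distance is δ·R ≈ 1.441 × 6371 ≈ 9180 km, so the target fraction is f = 1300/9180 ≈ 0.142.
Interpolate at f ≈ 0.142 with slerp weights a = sin((1−f)δ)/sin δ ≈ 0.953, b = sin(fδ)/sin δ ≈ 0.204.
p = a·p₁ + b·p₂ ≈ (0.741, -0.405, 0.535); φ = arcsin(p_z) ≈ 32.36°, λ = atan2(p_y, p_x) ≈ -28.64°.

≈ 32°N, 29°W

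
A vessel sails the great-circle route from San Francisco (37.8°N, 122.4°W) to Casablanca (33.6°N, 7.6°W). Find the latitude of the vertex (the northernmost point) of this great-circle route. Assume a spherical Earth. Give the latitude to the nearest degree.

The great circle lies in the plane with unit normal n̂ = (p₁ × p₂)/|p₁ × p₂|.
Here n̂_z ≈ +0.599; the vertex latitude is φ_max = arccos|n̂_z| ≈ 53.2°.
Check via Clairaut: cos φ_max = |cos φ₁| · sin C = cos(37.8°)·sin(49.3°) ≈ 0.599, again giving ≈ 53.2°.

≈ 53°N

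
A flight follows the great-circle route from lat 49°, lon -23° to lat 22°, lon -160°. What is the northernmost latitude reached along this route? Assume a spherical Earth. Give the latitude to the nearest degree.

≈ 65°

The great circle lies in the plane with unit normal n̂ = (p₁ × p₂)/|p₁ × p₂|.
Here n̂_z ≈ -0.420; the vertex latitude is φ_max = arccos|n̂_z| ≈ 65.1°.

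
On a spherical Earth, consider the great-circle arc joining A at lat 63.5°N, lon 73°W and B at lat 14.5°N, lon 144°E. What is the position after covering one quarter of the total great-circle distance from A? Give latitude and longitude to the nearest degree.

≈ lat 75°N, lon 139°W

Write both endpoints as unit vectors p₁, p₂ with components (cos φ cos λ, cos φ sin λ, sin φ).
The central angle between the endpoints is δ = arccos(p₁·p₂) ≈ 1.692 rad (96.9°).
Interpolate at f = 1/4 with slerp weights a = sin((1−f)δ)/sin δ ≈ 0.962, b = sin(fδ)/sin δ ≈ 0.414.
p = a·p₁ + b·p₂ ≈ (-0.198, -0.175, 0.964); φ = arcsin(p_z) ≈ 74.65°, λ = atan2(p_y, p_x) ≈ -138.57°.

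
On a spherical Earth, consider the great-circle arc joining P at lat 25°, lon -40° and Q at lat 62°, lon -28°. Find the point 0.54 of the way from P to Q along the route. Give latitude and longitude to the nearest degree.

≈ lat 45°, lon -35°

From cos δ = sin φ₁ sin φ₂ + cos φ₁ cos φ₂ cos Δλ, the central angle is δ ≈ 0.661 rad (37.9°).
Interpolate at f = 0.54 with slerp weights a = sin((1−f)δ)/sin δ ≈ 0.488, b = sin(fδ)/sin δ ≈ 0.569.
p = a·p₁ + b·p₂ ≈ (0.575, -0.410, 0.709); φ = arcsin(p_z) ≈ 45.13°, λ = atan2(p_y, p_x) ≈ -35.48°.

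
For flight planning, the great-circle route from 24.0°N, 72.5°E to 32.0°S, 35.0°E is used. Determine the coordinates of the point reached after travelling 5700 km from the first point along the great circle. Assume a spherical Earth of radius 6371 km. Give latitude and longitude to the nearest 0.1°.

From cos δ = sin φ₁ sin φ₂ + cos φ₁ cos φ₂ cos Δλ, the central angle is δ ≈ 1.160 rad (66.5°). The total great-circle distance is δ·R ≈ 1.160 × 6371 ≈ 7392 km, so the target fraction is f = 5700/7392 ≈ 0.771.
Interpolate at f ≈ 0.771 with slerp weights a = sin((1−f)δ)/sin δ ≈ 0.286, b = sin(fδ)/sin δ ≈ 0.851.
p = a·p₁ + b·p₂ ≈ (0.670, 0.663, -0.334); φ = arcsin(p_z) ≈ -19.53°, λ = atan2(p_y, p_x) ≈ 44.73°.

≈ 19.5°S, 44.7°E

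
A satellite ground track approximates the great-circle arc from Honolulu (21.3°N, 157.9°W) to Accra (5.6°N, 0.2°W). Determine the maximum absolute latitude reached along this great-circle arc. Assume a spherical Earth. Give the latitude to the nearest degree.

The great circle lies in the plane with unit normal n̂ = (p₁ × p₂)/|p₁ × p₂|.
Here n̂_z ≈ +0.619; the vertex latitude is φ_max = arccos|n̂_z| ≈ 51.8°.
Check via Clairaut: cos φ_max = |cos φ₁| · sin C = cos(21.3°)·sin(41.6°) ≈ 0.619, again giving ≈ 51.8°.

≈ 52°N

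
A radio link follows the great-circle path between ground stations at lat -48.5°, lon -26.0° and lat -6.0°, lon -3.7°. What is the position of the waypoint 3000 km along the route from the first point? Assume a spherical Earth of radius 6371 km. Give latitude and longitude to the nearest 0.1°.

≈ lat -24.2°, lon -11.0°

The haversine formula gives a central angle δ ≈ 0.812 rad (46.5°) between the endpoints. The total great-circle distance is δ·R ≈ 0.812 × 6371 ≈ 5174 km, so the target fraction is f = 3000/5174 ≈ 0.580.
Interpolate at f ≈ 0.580 with slerp weights a = sin((1−f)δ)/sin δ ≈ 0.461, b = sin(fδ)/sin δ ≈ 0.625.
p = a·p₁ + b·p₂ ≈ (0.895, -0.174, -0.411); φ = arcsin(p_z) ≈ -24.25°, λ = atan2(p_y, p_x) ≈ -11.00°.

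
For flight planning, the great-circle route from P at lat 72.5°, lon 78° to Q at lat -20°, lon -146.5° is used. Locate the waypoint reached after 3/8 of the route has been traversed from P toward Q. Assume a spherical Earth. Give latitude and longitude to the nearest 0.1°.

≈ lat 53.3°, lon -170.3°

Write both endpoints as unit vectors p₁, p₂ with components (cos φ cos λ, cos φ sin λ, sin φ).
The central angle between the endpoints is δ = arccos(p₁·p₂) ≈ 2.127 rad (121.9°).
Interpolate at f = 3/8 with slerp weights a = sin((1−f)δ)/sin δ ≈ 1.143, b = sin(fδ)/sin δ ≈ 0.843.
p = a·p₁ + b·p₂ ≈ (-0.589, -0.101, 0.802); φ = arcsin(p_z) ≈ 53.33°, λ = atan2(p_y, p_x) ≈ -170.29°.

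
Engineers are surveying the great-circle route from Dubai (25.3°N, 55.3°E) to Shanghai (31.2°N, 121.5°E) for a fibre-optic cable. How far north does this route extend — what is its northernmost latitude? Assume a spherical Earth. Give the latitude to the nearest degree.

≈ 33°N

The great circle lies in the plane with unit normal n̂ = (p₁ × p₂)/|p₁ × p₂|.
Here n̂_z ≈ +0.837; the vertex latitude is φ_max = arccos|n̂_z| ≈ 33.2°.
Check via Clairaut: cos φ_max = |cos φ₁| · sin C = cos(25.3°)·sin(67.7°) ≈ 0.837, again giving ≈ 33.2°.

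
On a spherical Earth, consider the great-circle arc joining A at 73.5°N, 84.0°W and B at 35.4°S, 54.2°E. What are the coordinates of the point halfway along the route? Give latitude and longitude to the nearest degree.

Convert each endpoint to a unit vector on the sphere (x = cos φ cos λ, y = cos φ sin λ, z = sin φ).
The central angle between the endpoints is δ = arccos(p₁·p₂) ≈ 2.386 rad (136.7°).
Interpolate at f = 1/2 with slerp weights a = sin((1−f)δ)/sin δ ≈ 1.356, b = sin(fδ)/sin δ ≈ 1.356.
p = a·p₁ + b·p₂ ≈ (0.687, 0.513, 0.515); φ = arcsin(p_z) ≈ 30.97°, λ = atan2(p_y, p_x) ≈ 36.78°.

≈ 31°N, 37°E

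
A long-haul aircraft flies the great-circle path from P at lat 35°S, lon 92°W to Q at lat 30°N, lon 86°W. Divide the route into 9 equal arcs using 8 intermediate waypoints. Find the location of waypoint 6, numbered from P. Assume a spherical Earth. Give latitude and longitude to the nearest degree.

≈ lat 8°N, lon 88°W

The haversine formula gives a central angle δ ≈ 1.139 rad (65.2°) between the endpoints.
Interpolate at f = 6/9 with slerp weights a = sin((1−f)δ)/sin δ ≈ 0.408, b = sin(fδ)/sin δ ≈ 0.758.
p = a·p₁ + b·p₂ ≈ (0.034, -0.989, 0.145); φ = arcsin(p_z) ≈ 8.33°, λ = atan2(p_y, p_x) ≈ -88.02°.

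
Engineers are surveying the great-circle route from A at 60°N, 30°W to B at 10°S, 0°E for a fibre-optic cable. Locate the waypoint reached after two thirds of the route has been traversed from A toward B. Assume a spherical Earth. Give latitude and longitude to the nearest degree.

Write both endpoints as unit vectors p₁, p₂ with components (cos φ cos λ, cos φ sin λ, sin φ).
The central angle between the endpoints is δ = arccos(p₁·p₂) ≈ 1.291 rad (74.0°).
Interpolate at f = 2/3 with slerp weights a = sin((1−f)δ)/sin δ ≈ 0.434, b = sin(fδ)/sin δ ≈ 0.789.
p = a·p₁ + b·p₂ ≈ (0.965, -0.109, 0.239); φ = arcsin(p_z) ≈ 13.82°, λ = atan2(p_y, p_x) ≈ -6.42°.

≈ 14°N, 6°W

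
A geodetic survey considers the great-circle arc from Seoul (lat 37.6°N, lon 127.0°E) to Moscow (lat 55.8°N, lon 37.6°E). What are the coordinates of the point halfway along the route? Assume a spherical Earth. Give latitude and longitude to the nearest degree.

≈ lat 56°N, lon 92°E

Write both endpoints as unit vectors p₁, p₂ with components (cos φ cos λ, cos φ sin λ, sin φ).
The central angle between the endpoints is δ = arccos(p₁·p₂) ≈ 1.036 rad (59.4°).
Interpolate at f = 1/2 with slerp weights a = sin((1−f)δ)/sin δ ≈ 0.576, b = sin(fδ)/sin δ ≈ 0.576.
p = a·p₁ + b·p₂ ≈ (-0.018, 0.562, 0.827); φ = arcsin(p_z) ≈ 55.81°, λ = atan2(p_y, p_x) ≈ 91.85°.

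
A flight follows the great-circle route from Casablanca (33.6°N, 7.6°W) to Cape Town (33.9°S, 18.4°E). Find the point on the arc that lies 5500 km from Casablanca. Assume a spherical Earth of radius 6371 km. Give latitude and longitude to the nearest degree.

≈ (13°S, 10°E)

Convert each endpoint to a unit vector on the sphere (x = cos φ cos λ, y = cos φ sin λ, z = sin φ).
The central angle between the endpoints is δ = arccos(p₁·p₂) ≈ 1.253 rad (71.8°). The total great-circle distance is δ·R ≈ 1.253 × 6371 ≈ 7981 km, so the target fraction is f = 5500/7981 ≈ 0.689.
Interpolate at f ≈ 0.689 with slerp weights a = sin((1−f)δ)/sin δ ≈ 0.400, b = sin(fδ)/sin δ ≈ 0.800.
p = a·p₁ + b·p₂ ≈ (0.960, 0.166, -0.225); φ = arcsin(p_z) ≈ -13.01°, λ = atan2(p_y, p_x) ≈ 9.78°.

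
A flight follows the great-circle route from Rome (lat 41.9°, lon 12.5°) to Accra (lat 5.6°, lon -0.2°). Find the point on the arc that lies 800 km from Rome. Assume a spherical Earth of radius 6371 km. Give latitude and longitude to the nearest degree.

≈ lat 35°, lon 9°

Convert each endpoint to a unit vector on the sphere (x = cos φ cos λ, y = cos φ sin λ, z = sin φ).
The central angle between the endpoints is δ = arccos(p₁·p₂) ≈ 0.664 rad (38.0°). The total great-circle distance is δ·R ≈ 0.664 × 6371 ≈ 4228 km, so the target fraction is f = 800/4228 ≈ 0.189.
Interpolate at f ≈ 0.189 with slerp weights a = sin((1−f)δ)/sin δ ≈ 0.832, b = sin(fδ)/sin δ ≈ 0.203.
p = a·p₁ + b·p₂ ≈ (0.807, 0.133, 0.575); φ = arcsin(p_z) ≈ 35.13°, λ = atan2(p_y, p_x) ≈ 9.38°.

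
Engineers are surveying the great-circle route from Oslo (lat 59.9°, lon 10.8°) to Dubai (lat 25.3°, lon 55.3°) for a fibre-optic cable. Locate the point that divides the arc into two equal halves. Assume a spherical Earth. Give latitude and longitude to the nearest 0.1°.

From cos δ = sin φ₁ sin φ₂ + cos φ₁ cos φ₂ cos Δλ, the central angle is δ ≈ 0.805 rad (46.1°).
Interpolate at f = 1/2 with slerp weights a = sin((1−f)δ)/sin δ ≈ 0.543, b = sin(fδ)/sin δ ≈ 0.543.
p = a·p₁ + b·p₂ ≈ (0.547, 0.455, 0.702); φ = arcsin(p_z) ≈ 44.62°, λ = atan2(p_y, p_x) ≈ 39.73°.

≈ lat 44.6°, lon 39.7°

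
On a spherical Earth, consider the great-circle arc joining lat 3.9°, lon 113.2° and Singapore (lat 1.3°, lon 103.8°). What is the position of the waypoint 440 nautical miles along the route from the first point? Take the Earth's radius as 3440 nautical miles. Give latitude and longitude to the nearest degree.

Convert each endpoint to a unit vector on the sphere (x = cos φ cos λ, y = cos φ sin λ, z = sin φ).
The central angle between the endpoints is δ = arccos(p₁·p₂) ≈ 0.170 rad (9.7°). The total great-circle distance is δ·R ≈ 0.170 × 3440 ≈ 585 nmi, so the target fraction is f = 440/585 ≈ 0.752.
Interpolate at f ≈ 0.752 with slerp weights a = sin((1−f)δ)/sin δ ≈ 0.249, b = sin(fδ)/sin δ ≈ 0.754.
p = a·p₁ + b·p₂ ≈ (-0.278, 0.960, 0.034); φ = arcsin(p_z) ≈ 1.95°, λ = atan2(p_y, p_x) ≈ 106.13°.

≈ lat 2°, lon 106°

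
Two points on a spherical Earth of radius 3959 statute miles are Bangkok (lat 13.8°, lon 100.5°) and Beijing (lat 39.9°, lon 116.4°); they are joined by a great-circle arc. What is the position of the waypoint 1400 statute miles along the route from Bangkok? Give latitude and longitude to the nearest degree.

≈ lat 32°, lon 110°

The haversine formula gives a central angle δ ≈ 0.517 rad (29.6°) between the endpoints. The total great-circle distance is δ·R ≈ 0.517 × 3959 ≈ 2045 mi, so the target fraction is f = 1400/2045 ≈ 0.685.
Interpolate at f ≈ 0.685 with slerp weights a = sin((1−f)δ)/sin δ ≈ 0.328, b = sin(fδ)/sin δ ≈ 0.701.
p = a·p₁ + b·p₂ ≈ (-0.297, 0.795, 0.528); φ = arcsin(p_z) ≈ 31.88°, λ = atan2(p_y, p_x) ≈ 110.49°.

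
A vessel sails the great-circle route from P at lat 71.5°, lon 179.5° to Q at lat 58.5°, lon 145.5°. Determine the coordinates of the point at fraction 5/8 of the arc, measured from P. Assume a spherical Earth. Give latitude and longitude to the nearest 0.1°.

≈ lat 64.2°, lon 154.4°

Write both endpoints as unit vectors p₁, p₂ with components (cos φ cos λ, cos φ sin λ, sin φ).
The central angle between the endpoints is δ = arccos(p₁·p₂) ≈ 0.330 rad (18.9°).
Interpolate at f = 5/8 with slerp weights a = sin((1−f)δ)/sin δ ≈ 0.381, b = sin(fδ)/sin δ ≈ 0.632.
p = a·p₁ + b·p₂ ≈ (-0.393, 0.188, 0.900); φ = arcsin(p_z) ≈ 64.17°, λ = atan2(p_y, p_x) ≈ 154.42°.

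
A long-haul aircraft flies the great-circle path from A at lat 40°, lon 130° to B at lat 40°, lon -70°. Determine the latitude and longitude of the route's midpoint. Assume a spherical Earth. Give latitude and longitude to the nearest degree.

≈ lat 78°, lon -150°

Convert each endpoint to a unit vector on the sphere (x = cos φ cos λ, y = cos φ sin λ, z = sin φ).
The central angle between the endpoints is δ = arccos(p₁·p₂) ≈ 1.709 rad (97.9°).
Interpolate at f = 1/2 with slerp weights a = sin((1−f)δ)/sin δ ≈ 0.762, b = sin(fδ)/sin δ ≈ 0.762.
p = a·p₁ + b·p₂ ≈ (-0.176, -0.101, 0.979); φ = arcsin(p_z) ≈ 78.31°, λ = atan2(p_y, p_x) ≈ -150.00°.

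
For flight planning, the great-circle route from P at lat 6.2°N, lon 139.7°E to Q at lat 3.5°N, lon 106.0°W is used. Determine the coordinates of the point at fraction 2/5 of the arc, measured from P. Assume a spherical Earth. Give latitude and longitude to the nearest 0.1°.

From cos δ = sin φ₁ sin φ₂ + cos φ₁ cos φ₂ cos Δλ, the central angle is δ ≈ 1.984 rad (113.7°).
Interpolate at f = 2/5 with slerp weights a = sin((1−f)δ)/sin δ ≈ 1.014, b = sin(fδ)/sin δ ≈ 0.779.
p = a·p₁ + b·p₂ ≈ (-0.983, -0.095, 0.157); φ = arcsin(p_z) ≈ 9.04°, λ = atan2(p_y, p_x) ≈ -174.48°.

≈ lat 9.0°N, lon 174.5°W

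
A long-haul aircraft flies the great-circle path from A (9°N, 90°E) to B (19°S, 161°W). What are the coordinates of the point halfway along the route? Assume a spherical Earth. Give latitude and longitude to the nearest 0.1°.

≈ (8.6°S, 142.7°E)

Write both endpoints as unit vectors p₁, p₂ with components (cos φ cos λ, cos φ sin λ, sin φ).
The central angle between the endpoints is δ = arccos(p₁·p₂) ≈ 1.934 rad (110.8°).
Interpolate at f = 1/2 with slerp weights a = sin((1−f)δ)/sin δ ≈ 0.880, b = sin(fδ)/sin δ ≈ 0.880.
p = a·p₁ + b·p₂ ≈ (-0.787, 0.599, -0.149); φ = arcsin(p_z) ≈ -8.56°, λ = atan2(p_y, p_x) ≈ 142.75°.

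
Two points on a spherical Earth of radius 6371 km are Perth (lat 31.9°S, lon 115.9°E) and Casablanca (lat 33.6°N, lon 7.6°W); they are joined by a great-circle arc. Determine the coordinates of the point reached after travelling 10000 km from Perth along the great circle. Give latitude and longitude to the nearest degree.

≈ lat 15°N, lon 36°E

The haversine formula gives a central angle δ ≈ 2.322 rad (133.1°) between the endpoints. The total great-circle distance is δ·R ≈ 2.322 × 6371 ≈ 14795 km, so the target fraction is f = 10000/14795 ≈ 0.676.
Interpolate at f ≈ 0.676 with slerp weights a = sin((1−f)δ)/sin δ ≈ 0.936, b = sin(fδ)/sin δ ≈ 1.369.
p = a·p₁ + b·p₂ ≈ (0.783, 0.564, 0.263); φ = arcsin(p_z) ≈ 15.25°, λ = atan2(p_y, p_x) ≈ 35.75°.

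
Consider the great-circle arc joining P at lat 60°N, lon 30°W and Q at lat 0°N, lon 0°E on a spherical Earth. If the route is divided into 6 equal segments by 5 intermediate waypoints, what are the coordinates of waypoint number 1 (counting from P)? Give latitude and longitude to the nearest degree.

The haversine formula gives a central angle δ ≈ 1.123 rad (64.3°) between the endpoints.
Interpolate at f = 1/6 with slerp weights a = sin((1−f)δ)/sin δ ≈ 0.893, b = sin(fδ)/sin δ ≈ 0.206.
p = a·p₁ + b·p₂ ≈ (0.593, -0.223, 0.773); φ = arcsin(p_z) ≈ 50.67°, λ = atan2(p_y, p_x) ≈ -20.63°.

≈ lat 51°N, lon 21°W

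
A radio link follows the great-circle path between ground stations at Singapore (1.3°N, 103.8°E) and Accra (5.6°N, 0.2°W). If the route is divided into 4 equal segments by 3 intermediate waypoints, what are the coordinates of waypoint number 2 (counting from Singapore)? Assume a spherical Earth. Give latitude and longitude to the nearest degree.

≈ 6°N, 52°E

The haversine formula gives a central angle δ ≈ 1.812 rad (103.8°) between the endpoints.
Interpolate at f = 2/4 with slerp weights a = sin((1−f)δ)/sin δ ≈ 0.810, b = sin(fδ)/sin δ ≈ 0.810.
p = a·p₁ + b·p₂ ≈ (0.613, 0.784, 0.097); φ = arcsin(p_z) ≈ 5.59°, λ = atan2(p_y, p_x) ≈ 51.97°.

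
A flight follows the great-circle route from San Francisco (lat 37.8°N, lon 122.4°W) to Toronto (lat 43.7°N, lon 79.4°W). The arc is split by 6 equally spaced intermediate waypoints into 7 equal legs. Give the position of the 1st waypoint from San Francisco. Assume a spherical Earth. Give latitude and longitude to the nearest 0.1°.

≈ lat 39.6°N, lon 116.9°W

The haversine formula gives a central angle δ ≈ 0.571 rad (32.7°) between the endpoints.
Interpolate at f = 1/7 with slerp weights a = sin((1−f)δ)/sin δ ≈ 0.870, b = sin(fδ)/sin δ ≈ 0.151.
p = a·p₁ + b·p₂ ≈ (-0.348, -0.687, 0.637); φ = arcsin(p_z) ≈ 39.59°, λ = atan2(p_y, p_x) ≈ -116.86°.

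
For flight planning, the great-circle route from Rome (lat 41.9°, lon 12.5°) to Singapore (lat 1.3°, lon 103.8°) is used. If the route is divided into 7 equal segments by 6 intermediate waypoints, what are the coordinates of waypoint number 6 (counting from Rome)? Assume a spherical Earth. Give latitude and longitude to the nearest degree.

Write both endpoints as unit vectors p₁, p₂ with components (cos φ cos λ, cos φ sin λ, sin φ).
The central angle between the endpoints is δ = arccos(p₁·p₂) ≈ 1.573 rad (90.1°).
Interpolate at f = 6/7 with slerp weights a = sin((1−f)δ)/sin δ ≈ 0.223, b = sin(fδ)/sin δ ≈ 0.975.
p = a·p₁ + b·p₂ ≈ (-0.071, 0.983, 0.171); φ = arcsin(p_z) ≈ 9.84°, λ = atan2(p_y, p_x) ≈ 94.11°.

≈ lat 10°, lon 94°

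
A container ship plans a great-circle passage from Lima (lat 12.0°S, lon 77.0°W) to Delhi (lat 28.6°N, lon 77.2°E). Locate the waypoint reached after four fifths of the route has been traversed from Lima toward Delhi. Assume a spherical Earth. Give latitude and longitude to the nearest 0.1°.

Convert each endpoint to a unit vector on the sphere (x = cos φ cos λ, y = cos φ sin λ, z = sin φ).
The central angle between the endpoints is δ = arccos(p₁·p₂) ≈ 2.632 rad (150.8°).
Interpolate at f = 4/5 with slerp weights a = sin((1−f)δ)/sin δ ≈ 1.029, b = sin(fδ)/sin δ ≈ 1.763.
p = a·p₁ + b·p₂ ≈ (0.569, 0.528, 0.630); φ = arcsin(p_z) ≈ 39.04°, λ = atan2(p_y, p_x) ≈ 42.87°.

≈ lat 39.0°N, lon 42.9°E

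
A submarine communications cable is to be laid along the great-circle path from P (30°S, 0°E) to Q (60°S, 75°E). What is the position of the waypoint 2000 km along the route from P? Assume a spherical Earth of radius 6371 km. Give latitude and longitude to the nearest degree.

Convert each endpoint to a unit vector on the sphere (x = cos φ cos λ, y = cos φ sin λ, z = sin φ).
The central angle between the endpoints is δ = arccos(p₁·p₂) ≈ 0.994 rad (57.0°). The total great-circle distance is δ·R ≈ 0.994 × 6371 ≈ 6335 km, so the target fraction is f = 2000/6335 ≈ 0.316.
Interpolate at f ≈ 0.316 with slerp weights a = sin((1−f)δ)/sin δ ≈ 0.750, b = sin(fδ)/sin δ ≈ 0.368.
p = a·p₁ + b·p₂ ≈ (0.697, 0.178, -0.694); φ = arcsin(p_z) ≈ -43.96°, λ = atan2(p_y, p_x) ≈ 14.31°.

≈ (44°S, 14°E)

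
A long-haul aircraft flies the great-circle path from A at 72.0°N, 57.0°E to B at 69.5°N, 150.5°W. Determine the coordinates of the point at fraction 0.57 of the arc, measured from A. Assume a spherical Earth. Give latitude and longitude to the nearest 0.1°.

≈ 83.9°N, 171.9°E

Convert each endpoint to a unit vector on the sphere (x = cos φ cos λ, y = cos φ sin λ, z = sin φ).
The central angle between the endpoints is δ = arccos(p₁·p₂) ≈ 0.652 rad (37.4°).
Interpolate at f = 0.57 with slerp weights a = sin((1−f)δ)/sin δ ≈ 0.456, b = sin(fδ)/sin δ ≈ 0.598.
p = a·p₁ + b·p₂ ≈ (-0.106, 0.015, 0.994); φ = arcsin(p_z) ≈ 83.87°, λ = atan2(p_y, p_x) ≈ 171.93°.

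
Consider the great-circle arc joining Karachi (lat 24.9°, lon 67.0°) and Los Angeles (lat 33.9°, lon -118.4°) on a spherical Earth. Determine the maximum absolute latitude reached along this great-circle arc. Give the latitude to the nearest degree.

≈ 85°

The great circle lies in the plane with unit normal n̂ = (p₁ × p₂)/|p₁ × p₂|.
Here n̂_z ≈ +0.083; the vertex latitude is φ_max = arccos|n̂_z| ≈ 85.3°.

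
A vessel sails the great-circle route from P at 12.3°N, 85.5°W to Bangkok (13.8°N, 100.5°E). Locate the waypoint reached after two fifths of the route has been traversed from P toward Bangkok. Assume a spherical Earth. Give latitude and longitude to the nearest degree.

≈ 70°N, 120°W

Convert each endpoint to a unit vector on the sphere (x = cos φ cos λ, y = cos φ sin λ, z = sin φ).
The central angle between the endpoints is δ = arccos(p₁·p₂) ≈ 2.674 rad (153.2°).
Interpolate at f = 2/5 with slerp weights a = sin((1−f)δ)/sin δ ≈ 2.219, b = sin(fδ)/sin δ ≈ 1.947.
p = a·p₁ + b·p₂ ≈ (-0.175, -0.302, 0.937); φ = arcsin(p_z) ≈ 69.59°, λ = atan2(p_y, p_x) ≈ -120.03°.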